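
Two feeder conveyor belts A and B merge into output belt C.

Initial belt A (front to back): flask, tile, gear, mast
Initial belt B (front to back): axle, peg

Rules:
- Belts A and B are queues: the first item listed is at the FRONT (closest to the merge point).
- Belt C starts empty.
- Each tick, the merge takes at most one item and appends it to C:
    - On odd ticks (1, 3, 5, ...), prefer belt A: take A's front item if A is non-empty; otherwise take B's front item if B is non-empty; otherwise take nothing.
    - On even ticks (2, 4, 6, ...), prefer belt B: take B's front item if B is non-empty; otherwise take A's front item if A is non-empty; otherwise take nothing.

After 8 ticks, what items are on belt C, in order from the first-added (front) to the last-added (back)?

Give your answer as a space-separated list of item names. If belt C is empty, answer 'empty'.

Answer: flask axle tile peg gear mast

Derivation:
Tick 1: prefer A, take flask from A; A=[tile,gear,mast] B=[axle,peg] C=[flask]
Tick 2: prefer B, take axle from B; A=[tile,gear,mast] B=[peg] C=[flask,axle]
Tick 3: prefer A, take tile from A; A=[gear,mast] B=[peg] C=[flask,axle,tile]
Tick 4: prefer B, take peg from B; A=[gear,mast] B=[-] C=[flask,axle,tile,peg]
Tick 5: prefer A, take gear from A; A=[mast] B=[-] C=[flask,axle,tile,peg,gear]
Tick 6: prefer B, take mast from A; A=[-] B=[-] C=[flask,axle,tile,peg,gear,mast]
Tick 7: prefer A, both empty, nothing taken; A=[-] B=[-] C=[flask,axle,tile,peg,gear,mast]
Tick 8: prefer B, both empty, nothing taken; A=[-] B=[-] C=[flask,axle,tile,peg,gear,mast]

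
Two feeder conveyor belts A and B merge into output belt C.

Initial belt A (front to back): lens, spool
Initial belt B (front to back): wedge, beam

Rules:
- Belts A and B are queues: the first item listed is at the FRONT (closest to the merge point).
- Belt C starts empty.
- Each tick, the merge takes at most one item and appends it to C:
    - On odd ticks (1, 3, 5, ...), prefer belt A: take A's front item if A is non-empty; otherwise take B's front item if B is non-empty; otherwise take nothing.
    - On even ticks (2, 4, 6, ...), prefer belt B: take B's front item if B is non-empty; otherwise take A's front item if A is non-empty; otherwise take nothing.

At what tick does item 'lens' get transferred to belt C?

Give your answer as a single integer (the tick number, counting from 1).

Answer: 1

Derivation:
Tick 1: prefer A, take lens from A; A=[spool] B=[wedge,beam] C=[lens]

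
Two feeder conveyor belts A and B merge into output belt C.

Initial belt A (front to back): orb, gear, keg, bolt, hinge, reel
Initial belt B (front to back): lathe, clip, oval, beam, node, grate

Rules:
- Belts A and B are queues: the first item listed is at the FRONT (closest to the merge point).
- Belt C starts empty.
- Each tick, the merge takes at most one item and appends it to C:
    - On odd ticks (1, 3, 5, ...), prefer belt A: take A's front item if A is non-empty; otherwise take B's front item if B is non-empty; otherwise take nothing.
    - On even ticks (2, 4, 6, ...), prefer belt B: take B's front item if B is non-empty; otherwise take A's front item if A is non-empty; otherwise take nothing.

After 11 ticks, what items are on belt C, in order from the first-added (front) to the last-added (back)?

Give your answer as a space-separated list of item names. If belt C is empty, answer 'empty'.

Answer: orb lathe gear clip keg oval bolt beam hinge node reel

Derivation:
Tick 1: prefer A, take orb from A; A=[gear,keg,bolt,hinge,reel] B=[lathe,clip,oval,beam,node,grate] C=[orb]
Tick 2: prefer B, take lathe from B; A=[gear,keg,bolt,hinge,reel] B=[clip,oval,beam,node,grate] C=[orb,lathe]
Tick 3: prefer A, take gear from A; A=[keg,bolt,hinge,reel] B=[clip,oval,beam,node,grate] C=[orb,lathe,gear]
Tick 4: prefer B, take clip from B; A=[keg,bolt,hinge,reel] B=[oval,beam,node,grate] C=[orb,lathe,gear,clip]
Tick 5: prefer A, take keg from A; A=[bolt,hinge,reel] B=[oval,beam,node,grate] C=[orb,lathe,gear,clip,keg]
Tick 6: prefer B, take oval from B; A=[bolt,hinge,reel] B=[beam,node,grate] C=[orb,lathe,gear,clip,keg,oval]
Tick 7: prefer A, take bolt from A; A=[hinge,reel] B=[beam,node,grate] C=[orb,lathe,gear,clip,keg,oval,bolt]
Tick 8: prefer B, take beam from B; A=[hinge,reel] B=[node,grate] C=[orb,lathe,gear,clip,keg,oval,bolt,beam]
Tick 9: prefer A, take hinge from A; A=[reel] B=[node,grate] C=[orb,lathe,gear,clip,keg,oval,bolt,beam,hinge]
Tick 10: prefer B, take node from B; A=[reel] B=[grate] C=[orb,lathe,gear,clip,keg,oval,bolt,beam,hinge,node]
Tick 11: prefer A, take reel from A; A=[-] B=[grate] C=[orb,lathe,gear,clip,keg,oval,bolt,beam,hinge,node,reel]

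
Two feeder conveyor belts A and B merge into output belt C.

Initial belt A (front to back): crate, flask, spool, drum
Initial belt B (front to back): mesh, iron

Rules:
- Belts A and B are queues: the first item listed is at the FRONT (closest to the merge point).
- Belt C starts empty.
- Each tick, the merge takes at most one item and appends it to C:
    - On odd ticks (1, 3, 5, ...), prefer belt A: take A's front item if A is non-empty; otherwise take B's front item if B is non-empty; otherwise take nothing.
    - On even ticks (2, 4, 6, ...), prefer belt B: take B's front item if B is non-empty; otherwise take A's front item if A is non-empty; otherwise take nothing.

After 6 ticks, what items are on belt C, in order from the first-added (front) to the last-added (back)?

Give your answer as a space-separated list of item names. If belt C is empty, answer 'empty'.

Answer: crate mesh flask iron spool drum

Derivation:
Tick 1: prefer A, take crate from A; A=[flask,spool,drum] B=[mesh,iron] C=[crate]
Tick 2: prefer B, take mesh from B; A=[flask,spool,drum] B=[iron] C=[crate,mesh]
Tick 3: prefer A, take flask from A; A=[spool,drum] B=[iron] C=[crate,mesh,flask]
Tick 4: prefer B, take iron from B; A=[spool,drum] B=[-] C=[crate,mesh,flask,iron]
Tick 5: prefer A, take spool from A; A=[drum] B=[-] C=[crate,mesh,flask,iron,spool]
Tick 6: prefer B, take drum from A; A=[-] B=[-] C=[crate,mesh,flask,iron,spool,drum]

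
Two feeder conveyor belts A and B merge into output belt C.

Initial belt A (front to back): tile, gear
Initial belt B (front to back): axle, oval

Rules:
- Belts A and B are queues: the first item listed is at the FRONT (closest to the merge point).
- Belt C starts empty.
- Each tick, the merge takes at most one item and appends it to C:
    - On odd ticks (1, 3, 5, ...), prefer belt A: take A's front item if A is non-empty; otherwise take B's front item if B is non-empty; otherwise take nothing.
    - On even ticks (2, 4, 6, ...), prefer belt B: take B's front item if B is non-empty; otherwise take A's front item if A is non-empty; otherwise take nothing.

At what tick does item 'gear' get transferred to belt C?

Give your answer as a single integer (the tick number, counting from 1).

Answer: 3

Derivation:
Tick 1: prefer A, take tile from A; A=[gear] B=[axle,oval] C=[tile]
Tick 2: prefer B, take axle from B; A=[gear] B=[oval] C=[tile,axle]
Tick 3: prefer A, take gear from A; A=[-] B=[oval] C=[tile,axle,gear]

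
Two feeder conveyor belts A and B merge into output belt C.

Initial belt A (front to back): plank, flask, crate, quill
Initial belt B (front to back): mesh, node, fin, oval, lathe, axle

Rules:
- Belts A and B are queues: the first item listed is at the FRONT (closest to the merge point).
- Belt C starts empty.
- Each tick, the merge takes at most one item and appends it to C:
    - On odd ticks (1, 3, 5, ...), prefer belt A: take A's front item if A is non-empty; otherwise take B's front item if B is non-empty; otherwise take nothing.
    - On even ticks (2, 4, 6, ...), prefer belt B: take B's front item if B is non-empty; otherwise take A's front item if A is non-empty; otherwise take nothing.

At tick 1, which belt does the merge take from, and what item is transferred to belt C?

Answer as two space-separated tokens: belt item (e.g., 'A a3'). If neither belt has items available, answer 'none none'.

Answer: A plank

Derivation:
Tick 1: prefer A, take plank from A; A=[flask,crate,quill] B=[mesh,node,fin,oval,lathe,axle] C=[plank]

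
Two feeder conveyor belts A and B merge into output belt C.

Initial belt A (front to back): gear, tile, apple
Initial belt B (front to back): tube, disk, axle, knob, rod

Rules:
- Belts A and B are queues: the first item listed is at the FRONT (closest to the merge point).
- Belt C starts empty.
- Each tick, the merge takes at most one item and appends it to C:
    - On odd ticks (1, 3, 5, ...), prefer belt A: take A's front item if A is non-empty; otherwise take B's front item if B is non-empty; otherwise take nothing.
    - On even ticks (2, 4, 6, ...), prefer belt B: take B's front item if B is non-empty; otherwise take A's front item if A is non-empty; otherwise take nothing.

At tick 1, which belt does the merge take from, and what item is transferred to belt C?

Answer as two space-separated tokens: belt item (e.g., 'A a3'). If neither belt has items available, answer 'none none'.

Tick 1: prefer A, take gear from A; A=[tile,apple] B=[tube,disk,axle,knob,rod] C=[gear]

Answer: A gear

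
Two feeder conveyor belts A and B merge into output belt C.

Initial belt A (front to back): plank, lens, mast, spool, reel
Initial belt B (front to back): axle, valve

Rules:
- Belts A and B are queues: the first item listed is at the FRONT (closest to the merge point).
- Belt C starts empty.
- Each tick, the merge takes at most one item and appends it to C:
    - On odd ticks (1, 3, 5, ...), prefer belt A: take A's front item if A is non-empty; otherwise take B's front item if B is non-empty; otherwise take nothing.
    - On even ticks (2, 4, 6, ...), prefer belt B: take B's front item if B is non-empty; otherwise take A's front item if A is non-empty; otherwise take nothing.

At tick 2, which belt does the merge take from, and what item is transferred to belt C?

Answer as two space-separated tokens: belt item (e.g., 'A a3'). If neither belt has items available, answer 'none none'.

Tick 1: prefer A, take plank from A; A=[lens,mast,spool,reel] B=[axle,valve] C=[plank]
Tick 2: prefer B, take axle from B; A=[lens,mast,spool,reel] B=[valve] C=[plank,axle]

Answer: B axle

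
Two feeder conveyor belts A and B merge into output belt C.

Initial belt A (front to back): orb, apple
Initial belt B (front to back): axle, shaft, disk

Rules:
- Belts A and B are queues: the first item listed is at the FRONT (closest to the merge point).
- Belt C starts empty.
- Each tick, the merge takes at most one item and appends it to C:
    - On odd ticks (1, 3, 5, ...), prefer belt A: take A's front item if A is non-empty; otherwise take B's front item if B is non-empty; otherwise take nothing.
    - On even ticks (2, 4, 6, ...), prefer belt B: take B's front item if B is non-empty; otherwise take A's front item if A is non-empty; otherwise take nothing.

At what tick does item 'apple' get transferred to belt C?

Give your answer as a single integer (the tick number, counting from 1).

Answer: 3

Derivation:
Tick 1: prefer A, take orb from A; A=[apple] B=[axle,shaft,disk] C=[orb]
Tick 2: prefer B, take axle from B; A=[apple] B=[shaft,disk] C=[orb,axle]
Tick 3: prefer A, take apple from A; A=[-] B=[shaft,disk] C=[orb,axle,apple]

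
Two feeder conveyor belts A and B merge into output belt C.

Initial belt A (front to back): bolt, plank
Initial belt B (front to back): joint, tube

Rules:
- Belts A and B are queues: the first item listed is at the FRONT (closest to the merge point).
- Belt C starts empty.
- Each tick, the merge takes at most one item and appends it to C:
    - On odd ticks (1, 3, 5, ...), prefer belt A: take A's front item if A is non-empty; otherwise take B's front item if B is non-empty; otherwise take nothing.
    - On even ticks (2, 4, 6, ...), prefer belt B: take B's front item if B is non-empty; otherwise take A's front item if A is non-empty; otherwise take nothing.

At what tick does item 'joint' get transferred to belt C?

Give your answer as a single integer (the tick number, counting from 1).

Tick 1: prefer A, take bolt from A; A=[plank] B=[joint,tube] C=[bolt]
Tick 2: prefer B, take joint from B; A=[plank] B=[tube] C=[bolt,joint]

Answer: 2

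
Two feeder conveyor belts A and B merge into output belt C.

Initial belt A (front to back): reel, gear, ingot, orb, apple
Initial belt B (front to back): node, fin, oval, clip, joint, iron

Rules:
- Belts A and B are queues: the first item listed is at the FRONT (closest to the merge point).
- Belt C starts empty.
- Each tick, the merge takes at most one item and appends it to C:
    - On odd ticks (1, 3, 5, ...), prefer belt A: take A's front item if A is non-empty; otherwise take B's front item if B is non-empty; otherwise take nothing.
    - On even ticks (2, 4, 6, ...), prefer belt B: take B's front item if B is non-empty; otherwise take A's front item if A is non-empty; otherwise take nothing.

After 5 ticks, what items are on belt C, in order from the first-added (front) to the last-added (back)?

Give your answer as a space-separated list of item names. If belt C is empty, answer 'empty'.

Answer: reel node gear fin ingot

Derivation:
Tick 1: prefer A, take reel from A; A=[gear,ingot,orb,apple] B=[node,fin,oval,clip,joint,iron] C=[reel]
Tick 2: prefer B, take node from B; A=[gear,ingot,orb,apple] B=[fin,oval,clip,joint,iron] C=[reel,node]
Tick 3: prefer A, take gear from A; A=[ingot,orb,apple] B=[fin,oval,clip,joint,iron] C=[reel,node,gear]
Tick 4: prefer B, take fin from B; A=[ingot,orb,apple] B=[oval,clip,joint,iron] C=[reel,node,gear,fin]
Tick 5: prefer A, take ingot from A; A=[orb,apple] B=[oval,clip,joint,iron] C=[reel,node,gear,fin,ingot]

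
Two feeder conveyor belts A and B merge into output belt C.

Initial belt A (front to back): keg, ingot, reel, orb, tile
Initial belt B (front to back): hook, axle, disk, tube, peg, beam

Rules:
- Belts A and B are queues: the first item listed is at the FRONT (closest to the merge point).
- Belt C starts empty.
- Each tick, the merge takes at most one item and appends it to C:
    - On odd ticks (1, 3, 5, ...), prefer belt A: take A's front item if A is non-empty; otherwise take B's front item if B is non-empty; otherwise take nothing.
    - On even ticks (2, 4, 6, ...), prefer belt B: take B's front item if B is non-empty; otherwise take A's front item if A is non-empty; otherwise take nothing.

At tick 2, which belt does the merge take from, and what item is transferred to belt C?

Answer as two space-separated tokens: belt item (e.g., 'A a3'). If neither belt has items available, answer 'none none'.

Tick 1: prefer A, take keg from A; A=[ingot,reel,orb,tile] B=[hook,axle,disk,tube,peg,beam] C=[keg]
Tick 2: prefer B, take hook from B; A=[ingot,reel,orb,tile] B=[axle,disk,tube,peg,beam] C=[keg,hook]

Answer: B hook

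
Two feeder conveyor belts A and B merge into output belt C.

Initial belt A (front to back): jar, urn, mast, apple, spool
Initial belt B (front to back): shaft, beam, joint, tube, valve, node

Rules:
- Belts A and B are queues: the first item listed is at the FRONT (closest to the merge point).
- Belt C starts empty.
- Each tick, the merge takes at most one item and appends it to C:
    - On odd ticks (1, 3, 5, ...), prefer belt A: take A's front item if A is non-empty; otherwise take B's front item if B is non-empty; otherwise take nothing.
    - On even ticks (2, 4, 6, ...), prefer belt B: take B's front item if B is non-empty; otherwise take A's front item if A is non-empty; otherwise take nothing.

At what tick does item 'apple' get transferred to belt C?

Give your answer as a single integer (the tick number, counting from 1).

Answer: 7

Derivation:
Tick 1: prefer A, take jar from A; A=[urn,mast,apple,spool] B=[shaft,beam,joint,tube,valve,node] C=[jar]
Tick 2: prefer B, take shaft from B; A=[urn,mast,apple,spool] B=[beam,joint,tube,valve,node] C=[jar,shaft]
Tick 3: prefer A, take urn from A; A=[mast,apple,spool] B=[beam,joint,tube,valve,node] C=[jar,shaft,urn]
Tick 4: prefer B, take beam from B; A=[mast,apple,spool] B=[joint,tube,valve,node] C=[jar,shaft,urn,beam]
Tick 5: prefer A, take mast from A; A=[apple,spool] B=[joint,tube,valve,node] C=[jar,shaft,urn,beam,mast]
Tick 6: prefer B, take joint from B; A=[apple,spool] B=[tube,valve,node] C=[jar,shaft,urn,beam,mast,joint]
Tick 7: prefer A, take apple from A; A=[spool] B=[tube,valve,node] C=[jar,shaft,urn,beam,mast,joint,apple]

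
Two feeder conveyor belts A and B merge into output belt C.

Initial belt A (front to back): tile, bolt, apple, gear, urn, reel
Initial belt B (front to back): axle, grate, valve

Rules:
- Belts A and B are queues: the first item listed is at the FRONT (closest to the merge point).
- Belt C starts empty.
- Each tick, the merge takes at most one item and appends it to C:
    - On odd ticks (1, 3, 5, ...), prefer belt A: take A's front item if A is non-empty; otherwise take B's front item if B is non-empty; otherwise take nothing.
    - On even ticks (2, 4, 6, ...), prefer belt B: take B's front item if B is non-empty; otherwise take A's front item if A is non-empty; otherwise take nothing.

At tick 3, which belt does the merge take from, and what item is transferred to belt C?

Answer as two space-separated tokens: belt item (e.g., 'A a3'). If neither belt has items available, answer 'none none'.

Tick 1: prefer A, take tile from A; A=[bolt,apple,gear,urn,reel] B=[axle,grate,valve] C=[tile]
Tick 2: prefer B, take axle from B; A=[bolt,apple,gear,urn,reel] B=[grate,valve] C=[tile,axle]
Tick 3: prefer A, take bolt from A; A=[apple,gear,urn,reel] B=[grate,valve] C=[tile,axle,bolt]

Answer: A bolt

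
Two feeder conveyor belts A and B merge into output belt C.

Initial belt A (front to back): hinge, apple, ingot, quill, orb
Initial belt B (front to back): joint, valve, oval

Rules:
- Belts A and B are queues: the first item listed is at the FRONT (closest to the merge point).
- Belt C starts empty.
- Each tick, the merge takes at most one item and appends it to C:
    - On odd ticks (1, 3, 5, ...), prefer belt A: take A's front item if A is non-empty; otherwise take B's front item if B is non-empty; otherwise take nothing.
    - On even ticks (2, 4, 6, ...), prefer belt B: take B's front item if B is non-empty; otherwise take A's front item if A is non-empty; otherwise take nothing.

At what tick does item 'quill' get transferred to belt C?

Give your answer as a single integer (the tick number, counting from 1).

Tick 1: prefer A, take hinge from A; A=[apple,ingot,quill,orb] B=[joint,valve,oval] C=[hinge]
Tick 2: prefer B, take joint from B; A=[apple,ingot,quill,orb] B=[valve,oval] C=[hinge,joint]
Tick 3: prefer A, take apple from A; A=[ingot,quill,orb] B=[valve,oval] C=[hinge,joint,apple]
Tick 4: prefer B, take valve from B; A=[ingot,quill,orb] B=[oval] C=[hinge,joint,apple,valve]
Tick 5: prefer A, take ingot from A; A=[quill,orb] B=[oval] C=[hinge,joint,apple,valve,ingot]
Tick 6: prefer B, take oval from B; A=[quill,orb] B=[-] C=[hinge,joint,apple,valve,ingot,oval]
Tick 7: prefer A, take quill from A; A=[orb] B=[-] C=[hinge,joint,apple,valve,ingot,oval,quill]

Answer: 7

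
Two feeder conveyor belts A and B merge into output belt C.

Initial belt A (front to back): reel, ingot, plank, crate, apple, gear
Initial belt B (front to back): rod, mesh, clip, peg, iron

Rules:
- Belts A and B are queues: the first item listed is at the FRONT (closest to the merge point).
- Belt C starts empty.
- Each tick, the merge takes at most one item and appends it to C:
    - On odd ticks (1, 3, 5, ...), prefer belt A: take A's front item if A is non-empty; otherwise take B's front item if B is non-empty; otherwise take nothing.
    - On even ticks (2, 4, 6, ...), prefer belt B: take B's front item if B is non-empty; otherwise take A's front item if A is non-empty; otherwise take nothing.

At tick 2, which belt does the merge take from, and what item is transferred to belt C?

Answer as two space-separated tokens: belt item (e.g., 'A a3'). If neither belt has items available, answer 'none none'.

Answer: B rod

Derivation:
Tick 1: prefer A, take reel from A; A=[ingot,plank,crate,apple,gear] B=[rod,mesh,clip,peg,iron] C=[reel]
Tick 2: prefer B, take rod from B; A=[ingot,plank,crate,apple,gear] B=[mesh,clip,peg,iron] C=[reel,rod]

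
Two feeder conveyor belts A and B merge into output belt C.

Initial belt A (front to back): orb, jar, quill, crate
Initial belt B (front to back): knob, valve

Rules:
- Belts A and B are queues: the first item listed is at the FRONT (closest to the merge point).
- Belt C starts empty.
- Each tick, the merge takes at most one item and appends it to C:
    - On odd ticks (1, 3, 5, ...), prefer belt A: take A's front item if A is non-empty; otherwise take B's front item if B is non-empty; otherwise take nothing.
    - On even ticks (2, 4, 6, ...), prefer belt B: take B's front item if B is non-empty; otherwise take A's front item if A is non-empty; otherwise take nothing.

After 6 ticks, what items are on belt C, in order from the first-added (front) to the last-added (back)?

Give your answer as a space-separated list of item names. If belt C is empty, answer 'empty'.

Answer: orb knob jar valve quill crate

Derivation:
Tick 1: prefer A, take orb from A; A=[jar,quill,crate] B=[knob,valve] C=[orb]
Tick 2: prefer B, take knob from B; A=[jar,quill,crate] B=[valve] C=[orb,knob]
Tick 3: prefer A, take jar from A; A=[quill,crate] B=[valve] C=[orb,knob,jar]
Tick 4: prefer B, take valve from B; A=[quill,crate] B=[-] C=[orb,knob,jar,valve]
Tick 5: prefer A, take quill from A; A=[crate] B=[-] C=[orb,knob,jar,valve,quill]
Tick 6: prefer B, take crate from A; A=[-] B=[-] C=[orb,knob,jar,valve,quill,crate]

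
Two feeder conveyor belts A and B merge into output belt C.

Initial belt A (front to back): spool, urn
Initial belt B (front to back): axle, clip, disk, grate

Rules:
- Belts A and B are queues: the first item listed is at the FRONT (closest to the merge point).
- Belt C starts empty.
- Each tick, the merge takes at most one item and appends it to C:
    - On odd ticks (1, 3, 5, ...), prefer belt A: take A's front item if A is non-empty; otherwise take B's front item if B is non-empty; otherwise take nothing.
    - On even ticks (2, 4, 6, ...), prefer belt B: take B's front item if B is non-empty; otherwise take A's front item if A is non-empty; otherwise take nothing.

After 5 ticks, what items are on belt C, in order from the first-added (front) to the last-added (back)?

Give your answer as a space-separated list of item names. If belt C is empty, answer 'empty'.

Tick 1: prefer A, take spool from A; A=[urn] B=[axle,clip,disk,grate] C=[spool]
Tick 2: prefer B, take axle from B; A=[urn] B=[clip,disk,grate] C=[spool,axle]
Tick 3: prefer A, take urn from A; A=[-] B=[clip,disk,grate] C=[spool,axle,urn]
Tick 4: prefer B, take clip from B; A=[-] B=[disk,grate] C=[spool,axle,urn,clip]
Tick 5: prefer A, take disk from B; A=[-] B=[grate] C=[spool,axle,urn,clip,disk]

Answer: spool axle urn clip disk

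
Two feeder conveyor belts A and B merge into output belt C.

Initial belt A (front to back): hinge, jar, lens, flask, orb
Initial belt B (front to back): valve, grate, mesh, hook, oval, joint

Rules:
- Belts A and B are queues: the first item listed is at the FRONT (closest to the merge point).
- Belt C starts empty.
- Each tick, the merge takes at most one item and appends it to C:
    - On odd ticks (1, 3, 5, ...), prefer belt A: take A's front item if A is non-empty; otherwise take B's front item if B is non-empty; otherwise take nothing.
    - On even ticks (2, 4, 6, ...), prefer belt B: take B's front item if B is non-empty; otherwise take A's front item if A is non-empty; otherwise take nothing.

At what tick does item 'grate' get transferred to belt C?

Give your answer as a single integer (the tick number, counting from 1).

Tick 1: prefer A, take hinge from A; A=[jar,lens,flask,orb] B=[valve,grate,mesh,hook,oval,joint] C=[hinge]
Tick 2: prefer B, take valve from B; A=[jar,lens,flask,orb] B=[grate,mesh,hook,oval,joint] C=[hinge,valve]
Tick 3: prefer A, take jar from A; A=[lens,flask,orb] B=[grate,mesh,hook,oval,joint] C=[hinge,valve,jar]
Tick 4: prefer B, take grate from B; A=[lens,flask,orb] B=[mesh,hook,oval,joint] C=[hinge,valve,jar,grate]

Answer: 4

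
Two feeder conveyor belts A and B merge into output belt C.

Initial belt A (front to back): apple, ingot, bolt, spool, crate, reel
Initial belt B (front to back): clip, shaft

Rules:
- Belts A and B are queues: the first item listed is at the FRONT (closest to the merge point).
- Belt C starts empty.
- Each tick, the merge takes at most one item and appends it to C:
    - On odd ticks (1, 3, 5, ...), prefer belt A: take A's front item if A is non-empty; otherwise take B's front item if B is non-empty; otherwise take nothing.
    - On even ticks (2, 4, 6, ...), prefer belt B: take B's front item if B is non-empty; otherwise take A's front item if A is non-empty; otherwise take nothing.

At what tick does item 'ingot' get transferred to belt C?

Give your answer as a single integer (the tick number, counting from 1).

Answer: 3

Derivation:
Tick 1: prefer A, take apple from A; A=[ingot,bolt,spool,crate,reel] B=[clip,shaft] C=[apple]
Tick 2: prefer B, take clip from B; A=[ingot,bolt,spool,crate,reel] B=[shaft] C=[apple,clip]
Tick 3: prefer A, take ingot from A; A=[bolt,spool,crate,reel] B=[shaft] C=[apple,clip,ingot]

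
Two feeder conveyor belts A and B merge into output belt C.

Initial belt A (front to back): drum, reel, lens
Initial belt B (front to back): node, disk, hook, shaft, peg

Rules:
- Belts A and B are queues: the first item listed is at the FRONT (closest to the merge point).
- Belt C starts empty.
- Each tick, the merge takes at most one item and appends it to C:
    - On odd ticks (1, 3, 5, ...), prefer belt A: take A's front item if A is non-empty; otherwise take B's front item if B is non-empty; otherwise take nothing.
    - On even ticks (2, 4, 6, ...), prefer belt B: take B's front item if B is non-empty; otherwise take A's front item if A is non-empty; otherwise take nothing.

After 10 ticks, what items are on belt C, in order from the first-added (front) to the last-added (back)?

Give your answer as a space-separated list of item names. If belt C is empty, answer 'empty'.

Tick 1: prefer A, take drum from A; A=[reel,lens] B=[node,disk,hook,shaft,peg] C=[drum]
Tick 2: prefer B, take node from B; A=[reel,lens] B=[disk,hook,shaft,peg] C=[drum,node]
Tick 3: prefer A, take reel from A; A=[lens] B=[disk,hook,shaft,peg] C=[drum,node,reel]
Tick 4: prefer B, take disk from B; A=[lens] B=[hook,shaft,peg] C=[drum,node,reel,disk]
Tick 5: prefer A, take lens from A; A=[-] B=[hook,shaft,peg] C=[drum,node,reel,disk,lens]
Tick 6: prefer B, take hook from B; A=[-] B=[shaft,peg] C=[drum,node,reel,disk,lens,hook]
Tick 7: prefer A, take shaft from B; A=[-] B=[peg] C=[drum,node,reel,disk,lens,hook,shaft]
Tick 8: prefer B, take peg from B; A=[-] B=[-] C=[drum,node,reel,disk,lens,hook,shaft,peg]
Tick 9: prefer A, both empty, nothing taken; A=[-] B=[-] C=[drum,node,reel,disk,lens,hook,shaft,peg]
Tick 10: prefer B, both empty, nothing taken; A=[-] B=[-] C=[drum,node,reel,disk,lens,hook,shaft,peg]

Answer: drum node reel disk lens hook shaft peg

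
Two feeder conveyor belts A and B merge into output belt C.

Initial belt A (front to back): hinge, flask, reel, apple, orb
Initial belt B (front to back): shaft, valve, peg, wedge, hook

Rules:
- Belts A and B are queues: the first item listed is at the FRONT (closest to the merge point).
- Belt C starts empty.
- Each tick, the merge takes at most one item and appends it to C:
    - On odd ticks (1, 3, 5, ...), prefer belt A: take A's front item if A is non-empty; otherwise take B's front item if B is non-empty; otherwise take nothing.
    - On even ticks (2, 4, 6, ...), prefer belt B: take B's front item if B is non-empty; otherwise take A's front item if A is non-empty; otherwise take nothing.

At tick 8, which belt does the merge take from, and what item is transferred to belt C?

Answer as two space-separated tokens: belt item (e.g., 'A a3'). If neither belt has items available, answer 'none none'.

Answer: B wedge

Derivation:
Tick 1: prefer A, take hinge from A; A=[flask,reel,apple,orb] B=[shaft,valve,peg,wedge,hook] C=[hinge]
Tick 2: prefer B, take shaft from B; A=[flask,reel,apple,orb] B=[valve,peg,wedge,hook] C=[hinge,shaft]
Tick 3: prefer A, take flask from A; A=[reel,apple,orb] B=[valve,peg,wedge,hook] C=[hinge,shaft,flask]
Tick 4: prefer B, take valve from B; A=[reel,apple,orb] B=[peg,wedge,hook] C=[hinge,shaft,flask,valve]
Tick 5: prefer A, take reel from A; A=[apple,orb] B=[peg,wedge,hook] C=[hinge,shaft,flask,valve,reel]
Tick 6: prefer B, take peg from B; A=[apple,orb] B=[wedge,hook] C=[hinge,shaft,flask,valve,reel,peg]
Tick 7: prefer A, take apple from A; A=[orb] B=[wedge,hook] C=[hinge,shaft,flask,valve,reel,peg,apple]
Tick 8: prefer B, take wedge from B; A=[orb] B=[hook] C=[hinge,shaft,flask,valve,reel,peg,apple,wedge]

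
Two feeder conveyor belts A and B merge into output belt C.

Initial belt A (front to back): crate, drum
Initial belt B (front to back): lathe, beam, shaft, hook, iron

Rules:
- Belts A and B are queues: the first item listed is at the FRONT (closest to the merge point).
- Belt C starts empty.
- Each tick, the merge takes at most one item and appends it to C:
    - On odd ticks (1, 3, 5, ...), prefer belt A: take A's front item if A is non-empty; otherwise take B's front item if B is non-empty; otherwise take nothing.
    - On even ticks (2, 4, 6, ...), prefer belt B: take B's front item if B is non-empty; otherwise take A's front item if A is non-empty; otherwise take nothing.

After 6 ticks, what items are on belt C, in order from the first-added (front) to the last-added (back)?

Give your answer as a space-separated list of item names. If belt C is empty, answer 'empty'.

Answer: crate lathe drum beam shaft hook

Derivation:
Tick 1: prefer A, take crate from A; A=[drum] B=[lathe,beam,shaft,hook,iron] C=[crate]
Tick 2: prefer B, take lathe from B; A=[drum] B=[beam,shaft,hook,iron] C=[crate,lathe]
Tick 3: prefer A, take drum from A; A=[-] B=[beam,shaft,hook,iron] C=[crate,lathe,drum]
Tick 4: prefer B, take beam from B; A=[-] B=[shaft,hook,iron] C=[crate,lathe,drum,beam]
Tick 5: prefer A, take shaft from B; A=[-] B=[hook,iron] C=[crate,lathe,drum,beam,shaft]
Tick 6: prefer B, take hook from B; A=[-] B=[iron] C=[crate,lathe,drum,beam,shaft,hook]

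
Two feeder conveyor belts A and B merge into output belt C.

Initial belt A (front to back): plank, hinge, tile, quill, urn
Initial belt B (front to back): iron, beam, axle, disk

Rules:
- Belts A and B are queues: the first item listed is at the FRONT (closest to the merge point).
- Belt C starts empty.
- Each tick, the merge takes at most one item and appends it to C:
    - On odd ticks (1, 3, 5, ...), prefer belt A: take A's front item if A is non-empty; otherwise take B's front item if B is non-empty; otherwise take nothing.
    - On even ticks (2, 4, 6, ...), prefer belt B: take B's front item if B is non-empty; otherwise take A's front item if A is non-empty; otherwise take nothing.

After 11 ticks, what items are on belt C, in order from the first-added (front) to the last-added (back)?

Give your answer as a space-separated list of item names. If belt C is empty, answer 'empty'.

Answer: plank iron hinge beam tile axle quill disk urn

Derivation:
Tick 1: prefer A, take plank from A; A=[hinge,tile,quill,urn] B=[iron,beam,axle,disk] C=[plank]
Tick 2: prefer B, take iron from B; A=[hinge,tile,quill,urn] B=[beam,axle,disk] C=[plank,iron]
Tick 3: prefer A, take hinge from A; A=[tile,quill,urn] B=[beam,axle,disk] C=[plank,iron,hinge]
Tick 4: prefer B, take beam from B; A=[tile,quill,urn] B=[axle,disk] C=[plank,iron,hinge,beam]
Tick 5: prefer A, take tile from A; A=[quill,urn] B=[axle,disk] C=[plank,iron,hinge,beam,tile]
Tick 6: prefer B, take axle from B; A=[quill,urn] B=[disk] C=[plank,iron,hinge,beam,tile,axle]
Tick 7: prefer A, take quill from A; A=[urn] B=[disk] C=[plank,iron,hinge,beam,tile,axle,quill]
Tick 8: prefer B, take disk from B; A=[urn] B=[-] C=[plank,iron,hinge,beam,tile,axle,quill,disk]
Tick 9: prefer A, take urn from A; A=[-] B=[-] C=[plank,iron,hinge,beam,tile,axle,quill,disk,urn]
Tick 10: prefer B, both empty, nothing taken; A=[-] B=[-] C=[plank,iron,hinge,beam,tile,axle,quill,disk,urn]
Tick 11: prefer A, both empty, nothing taken; A=[-] B=[-] C=[plank,iron,hinge,beam,tile,axle,quill,disk,urn]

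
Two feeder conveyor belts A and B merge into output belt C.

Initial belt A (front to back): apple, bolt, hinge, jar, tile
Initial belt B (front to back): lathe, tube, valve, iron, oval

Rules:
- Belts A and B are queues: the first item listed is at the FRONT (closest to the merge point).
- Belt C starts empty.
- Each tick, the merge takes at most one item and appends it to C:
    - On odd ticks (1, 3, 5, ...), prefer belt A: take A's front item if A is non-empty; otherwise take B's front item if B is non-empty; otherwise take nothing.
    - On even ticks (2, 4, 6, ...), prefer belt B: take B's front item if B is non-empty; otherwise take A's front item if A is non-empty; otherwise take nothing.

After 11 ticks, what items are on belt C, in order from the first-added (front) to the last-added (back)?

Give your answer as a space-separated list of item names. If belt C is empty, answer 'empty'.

Tick 1: prefer A, take apple from A; A=[bolt,hinge,jar,tile] B=[lathe,tube,valve,iron,oval] C=[apple]
Tick 2: prefer B, take lathe from B; A=[bolt,hinge,jar,tile] B=[tube,valve,iron,oval] C=[apple,lathe]
Tick 3: prefer A, take bolt from A; A=[hinge,jar,tile] B=[tube,valve,iron,oval] C=[apple,lathe,bolt]
Tick 4: prefer B, take tube from B; A=[hinge,jar,tile] B=[valve,iron,oval] C=[apple,lathe,bolt,tube]
Tick 5: prefer A, take hinge from A; A=[jar,tile] B=[valve,iron,oval] C=[apple,lathe,bolt,tube,hinge]
Tick 6: prefer B, take valve from B; A=[jar,tile] B=[iron,oval] C=[apple,lathe,bolt,tube,hinge,valve]
Tick 7: prefer A, take jar from A; A=[tile] B=[iron,oval] C=[apple,lathe,bolt,tube,hinge,valve,jar]
Tick 8: prefer B, take iron from B; A=[tile] B=[oval] C=[apple,lathe,bolt,tube,hinge,valve,jar,iron]
Tick 9: prefer A, take tile from A; A=[-] B=[oval] C=[apple,lathe,bolt,tube,hinge,valve,jar,iron,tile]
Tick 10: prefer B, take oval from B; A=[-] B=[-] C=[apple,lathe,bolt,tube,hinge,valve,jar,iron,tile,oval]
Tick 11: prefer A, both empty, nothing taken; A=[-] B=[-] C=[apple,lathe,bolt,tube,hinge,valve,jar,iron,tile,oval]

Answer: apple lathe bolt tube hinge valve jar iron tile oval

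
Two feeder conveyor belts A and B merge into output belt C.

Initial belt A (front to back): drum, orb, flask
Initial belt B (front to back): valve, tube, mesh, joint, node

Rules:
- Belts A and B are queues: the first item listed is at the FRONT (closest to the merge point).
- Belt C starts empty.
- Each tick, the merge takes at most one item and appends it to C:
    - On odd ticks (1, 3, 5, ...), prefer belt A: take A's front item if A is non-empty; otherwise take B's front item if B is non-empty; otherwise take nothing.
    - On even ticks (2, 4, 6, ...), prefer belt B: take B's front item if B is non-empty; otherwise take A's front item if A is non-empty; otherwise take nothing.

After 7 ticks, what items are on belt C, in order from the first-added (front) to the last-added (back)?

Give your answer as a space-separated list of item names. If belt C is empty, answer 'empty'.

Answer: drum valve orb tube flask mesh joint

Derivation:
Tick 1: prefer A, take drum from A; A=[orb,flask] B=[valve,tube,mesh,joint,node] C=[drum]
Tick 2: prefer B, take valve from B; A=[orb,flask] B=[tube,mesh,joint,node] C=[drum,valve]
Tick 3: prefer A, take orb from A; A=[flask] B=[tube,mesh,joint,node] C=[drum,valve,orb]
Tick 4: prefer B, take tube from B; A=[flask] B=[mesh,joint,node] C=[drum,valve,orb,tube]
Tick 5: prefer A, take flask from A; A=[-] B=[mesh,joint,node] C=[drum,valve,orb,tube,flask]
Tick 6: prefer B, take mesh from B; A=[-] B=[joint,node] C=[drum,valve,orb,tube,flask,mesh]
Tick 7: prefer A, take joint from B; A=[-] B=[node] C=[drum,valve,orb,tube,flask,mesh,joint]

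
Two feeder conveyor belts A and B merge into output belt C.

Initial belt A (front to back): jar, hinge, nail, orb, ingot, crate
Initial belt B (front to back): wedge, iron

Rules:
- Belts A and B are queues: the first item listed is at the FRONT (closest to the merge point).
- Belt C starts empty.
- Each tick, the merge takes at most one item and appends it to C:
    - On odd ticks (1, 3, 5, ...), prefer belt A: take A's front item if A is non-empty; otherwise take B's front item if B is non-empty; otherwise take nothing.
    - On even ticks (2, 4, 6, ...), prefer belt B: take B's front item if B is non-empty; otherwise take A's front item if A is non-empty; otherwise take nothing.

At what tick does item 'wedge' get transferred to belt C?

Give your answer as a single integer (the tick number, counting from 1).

Tick 1: prefer A, take jar from A; A=[hinge,nail,orb,ingot,crate] B=[wedge,iron] C=[jar]
Tick 2: prefer B, take wedge from B; A=[hinge,nail,orb,ingot,crate] B=[iron] C=[jar,wedge]

Answer: 2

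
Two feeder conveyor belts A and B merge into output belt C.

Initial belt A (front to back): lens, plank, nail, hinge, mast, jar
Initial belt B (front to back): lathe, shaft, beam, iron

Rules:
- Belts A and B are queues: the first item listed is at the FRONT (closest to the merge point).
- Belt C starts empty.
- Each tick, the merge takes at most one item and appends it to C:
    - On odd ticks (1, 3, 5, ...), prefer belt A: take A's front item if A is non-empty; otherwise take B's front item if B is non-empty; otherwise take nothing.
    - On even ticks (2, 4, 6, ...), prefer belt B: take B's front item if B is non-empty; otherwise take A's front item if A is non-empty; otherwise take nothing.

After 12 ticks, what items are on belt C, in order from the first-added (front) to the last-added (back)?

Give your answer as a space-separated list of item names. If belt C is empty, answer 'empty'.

Answer: lens lathe plank shaft nail beam hinge iron mast jar

Derivation:
Tick 1: prefer A, take lens from A; A=[plank,nail,hinge,mast,jar] B=[lathe,shaft,beam,iron] C=[lens]
Tick 2: prefer B, take lathe from B; A=[plank,nail,hinge,mast,jar] B=[shaft,beam,iron] C=[lens,lathe]
Tick 3: prefer A, take plank from A; A=[nail,hinge,mast,jar] B=[shaft,beam,iron] C=[lens,lathe,plank]
Tick 4: prefer B, take shaft from B; A=[nail,hinge,mast,jar] B=[beam,iron] C=[lens,lathe,plank,shaft]
Tick 5: prefer A, take nail from A; A=[hinge,mast,jar] B=[beam,iron] C=[lens,lathe,plank,shaft,nail]
Tick 6: prefer B, take beam from B; A=[hinge,mast,jar] B=[iron] C=[lens,lathe,plank,shaft,nail,beam]
Tick 7: prefer A, take hinge from A; A=[mast,jar] B=[iron] C=[lens,lathe,plank,shaft,nail,beam,hinge]
Tick 8: prefer B, take iron from B; A=[mast,jar] B=[-] C=[lens,lathe,plank,shaft,nail,beam,hinge,iron]
Tick 9: prefer A, take mast from A; A=[jar] B=[-] C=[lens,lathe,plank,shaft,nail,beam,hinge,iron,mast]
Tick 10: prefer B, take jar from A; A=[-] B=[-] C=[lens,lathe,plank,shaft,nail,beam,hinge,iron,mast,jar]
Tick 11: prefer A, both empty, nothing taken; A=[-] B=[-] C=[lens,lathe,plank,shaft,nail,beam,hinge,iron,mast,jar]
Tick 12: prefer B, both empty, nothing taken; A=[-] B=[-] C=[lens,lathe,plank,shaft,nail,beam,hinge,iron,mast,jar]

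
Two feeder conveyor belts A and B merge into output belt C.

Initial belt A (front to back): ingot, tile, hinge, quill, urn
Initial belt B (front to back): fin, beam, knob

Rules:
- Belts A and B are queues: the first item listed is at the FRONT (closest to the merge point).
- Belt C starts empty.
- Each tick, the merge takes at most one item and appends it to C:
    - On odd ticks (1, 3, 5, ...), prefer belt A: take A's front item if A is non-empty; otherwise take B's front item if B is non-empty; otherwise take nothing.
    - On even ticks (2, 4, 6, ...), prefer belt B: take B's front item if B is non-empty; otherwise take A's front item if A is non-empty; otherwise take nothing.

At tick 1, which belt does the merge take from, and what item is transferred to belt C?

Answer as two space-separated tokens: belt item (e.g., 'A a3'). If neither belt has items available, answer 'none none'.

Tick 1: prefer A, take ingot from A; A=[tile,hinge,quill,urn] B=[fin,beam,knob] C=[ingot]

Answer: A ingot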